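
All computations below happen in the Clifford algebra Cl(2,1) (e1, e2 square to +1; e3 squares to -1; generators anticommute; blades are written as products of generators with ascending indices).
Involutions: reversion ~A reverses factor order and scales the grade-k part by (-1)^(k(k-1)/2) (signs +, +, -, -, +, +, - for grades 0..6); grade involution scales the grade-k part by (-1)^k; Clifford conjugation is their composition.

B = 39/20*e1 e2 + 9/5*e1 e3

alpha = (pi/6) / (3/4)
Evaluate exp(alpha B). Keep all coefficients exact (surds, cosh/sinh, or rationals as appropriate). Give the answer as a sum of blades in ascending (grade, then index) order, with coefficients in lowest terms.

B^2 term by term: the squares give (39/20)^2*(e1 e2)^2 + (9/5)^2*(e1 e3)^2 = 1521/400*(-1) + 81/25*(+1) = -9/16 (each basis 2-blade squares to minus the product of its generators' squares); cross terms between blades sharing an index anticommute and cancel. So B^2 = -9/16.
B^2 = -9/16 — since the square is negative, the closed form is circular: l = 3/4, alpha*l = pi/6, so exp(alpha B) = cos(pi/6) + (sin(pi/6)/(3/4))*B = sqrt(3)/2 + (2/3)*B.
Answer: sqrt(3)/2 + 13/10*e1 e2 + 6/5*e1 e3


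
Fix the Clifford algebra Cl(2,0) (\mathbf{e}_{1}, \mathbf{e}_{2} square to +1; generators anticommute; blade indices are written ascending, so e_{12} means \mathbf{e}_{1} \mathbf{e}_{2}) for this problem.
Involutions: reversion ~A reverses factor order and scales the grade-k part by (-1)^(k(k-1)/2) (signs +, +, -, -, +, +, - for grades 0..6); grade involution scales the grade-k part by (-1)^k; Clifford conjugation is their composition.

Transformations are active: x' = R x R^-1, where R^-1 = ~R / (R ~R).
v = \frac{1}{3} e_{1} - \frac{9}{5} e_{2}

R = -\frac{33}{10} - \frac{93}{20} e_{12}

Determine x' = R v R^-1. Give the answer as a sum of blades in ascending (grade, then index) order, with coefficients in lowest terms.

~R = -\frac{33}{10} + \frac{93}{20} e_{12}, and R ~R = \frac{2601}{80}, so R^-1 = ~R / (\frac{2601}{80}).
R v = \frac{727}{100} e_{1} + \frac{749}{100} e_{2}
Answer: -\frac{13071}{7225} e_{1} + \frac{6059}{21675} e_{2}


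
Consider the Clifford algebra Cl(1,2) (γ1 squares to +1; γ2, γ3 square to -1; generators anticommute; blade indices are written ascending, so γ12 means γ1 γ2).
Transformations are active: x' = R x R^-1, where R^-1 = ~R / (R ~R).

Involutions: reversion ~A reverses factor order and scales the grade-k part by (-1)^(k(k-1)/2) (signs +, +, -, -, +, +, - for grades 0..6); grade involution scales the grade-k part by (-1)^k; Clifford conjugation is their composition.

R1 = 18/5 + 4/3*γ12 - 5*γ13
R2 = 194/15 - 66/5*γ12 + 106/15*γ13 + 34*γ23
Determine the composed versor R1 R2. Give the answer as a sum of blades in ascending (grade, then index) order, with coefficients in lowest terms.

Distribute over the terms of R1 (each basis-blade product reordered to ascending indices, repeated generators contracted through their squares):
(18/5) R2 = 1164/25 - 1188/25*γ12 + 636/25*γ13 + 612/5*γ23
(4/3*γ12) R2 = -88/5 + 776/45*γ12 - 136/3*γ13 - 424/45*γ23
(-5*γ13) R2 = -106/3 - 170*γ12 - 194/3*γ13 + 66*γ23
Summing the partial products and collecting blades:
Answer: -478/75 - 45062/225*γ12 - 2114/25*γ13 + 8054/45*γ23


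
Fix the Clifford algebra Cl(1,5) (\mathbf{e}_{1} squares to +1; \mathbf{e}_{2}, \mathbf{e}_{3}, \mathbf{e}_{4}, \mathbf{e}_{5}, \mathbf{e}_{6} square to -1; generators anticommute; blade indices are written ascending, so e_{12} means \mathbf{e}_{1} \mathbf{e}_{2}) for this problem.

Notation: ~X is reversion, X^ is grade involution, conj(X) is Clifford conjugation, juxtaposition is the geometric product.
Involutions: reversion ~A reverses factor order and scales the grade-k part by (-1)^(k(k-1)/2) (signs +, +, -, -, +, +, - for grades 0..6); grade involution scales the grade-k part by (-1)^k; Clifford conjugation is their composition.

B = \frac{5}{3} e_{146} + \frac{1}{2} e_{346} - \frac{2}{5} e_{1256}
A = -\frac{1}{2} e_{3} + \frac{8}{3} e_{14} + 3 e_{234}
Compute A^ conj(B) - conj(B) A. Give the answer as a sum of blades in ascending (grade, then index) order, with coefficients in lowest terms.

first term: \frac{40}{9} e_{6} + \frac{3}{2} e_{26} - \frac{1}{4} e_{46} + \frac{4}{3} e_{136} - 5 e_{1236} - \frac{5}{6} e_{1346} - \frac{16}{15} e_{2456} - \frac{1}{5} e_{12356} + \frac{6}{5} e_{13456}
second term: \frac{40}{9} e_{6} + \frac{3}{2} e_{26} + \frac{1}{4} e_{46} - \frac{4}{3} e_{136} + 5 e_{1236} - \frac{5}{6} e_{1346} + \frac{16}{15} e_{2456} + \frac{1}{5} e_{12356} + \frac{6}{5} e_{13456}
Answer: -\frac{1}{2} e_{46} + \frac{8}{3} e_{136} - 10 e_{1236} - \frac{32}{15} e_{2456} - \frac{2}{5} e_{12356}


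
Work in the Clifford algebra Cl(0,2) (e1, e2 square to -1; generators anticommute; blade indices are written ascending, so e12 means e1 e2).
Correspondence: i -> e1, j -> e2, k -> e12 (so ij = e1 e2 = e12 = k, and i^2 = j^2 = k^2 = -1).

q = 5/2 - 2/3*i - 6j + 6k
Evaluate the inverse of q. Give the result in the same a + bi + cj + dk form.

In blades: q = 5/2 - 2/3*e1 - 6*e2 + 6*e12.
With qbar = 5/2 + 2/3*e1 + 6*e2 - 6*e12 (scalar fixed, mapped units negated), q qbar = 2833/36 (the sum of squared coefficients), so q^-1 = qbar / (2833/36) = 90/2833 + 24/2833*e1 + 216/2833*e2 - 216/2833*e12; translating back:
Answer: 90/2833 + 24/2833*i + 216/2833*j - 216/2833*k


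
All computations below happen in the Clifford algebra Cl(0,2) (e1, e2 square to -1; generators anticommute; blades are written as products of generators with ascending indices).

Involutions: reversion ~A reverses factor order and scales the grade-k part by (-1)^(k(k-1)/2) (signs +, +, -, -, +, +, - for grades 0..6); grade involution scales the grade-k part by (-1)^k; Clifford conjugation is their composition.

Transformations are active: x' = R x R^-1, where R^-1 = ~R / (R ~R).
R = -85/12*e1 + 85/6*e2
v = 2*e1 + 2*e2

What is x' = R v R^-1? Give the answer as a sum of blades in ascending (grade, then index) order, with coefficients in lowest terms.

~R = -85/12*e1 + 85/6*e2, and R ~R = -36125/144, so R^-1 = ~R / (-36125/144).
R v = -85/6 - 85/2*e1 e2
Answer: -14/5*e1 - 2/5*e2


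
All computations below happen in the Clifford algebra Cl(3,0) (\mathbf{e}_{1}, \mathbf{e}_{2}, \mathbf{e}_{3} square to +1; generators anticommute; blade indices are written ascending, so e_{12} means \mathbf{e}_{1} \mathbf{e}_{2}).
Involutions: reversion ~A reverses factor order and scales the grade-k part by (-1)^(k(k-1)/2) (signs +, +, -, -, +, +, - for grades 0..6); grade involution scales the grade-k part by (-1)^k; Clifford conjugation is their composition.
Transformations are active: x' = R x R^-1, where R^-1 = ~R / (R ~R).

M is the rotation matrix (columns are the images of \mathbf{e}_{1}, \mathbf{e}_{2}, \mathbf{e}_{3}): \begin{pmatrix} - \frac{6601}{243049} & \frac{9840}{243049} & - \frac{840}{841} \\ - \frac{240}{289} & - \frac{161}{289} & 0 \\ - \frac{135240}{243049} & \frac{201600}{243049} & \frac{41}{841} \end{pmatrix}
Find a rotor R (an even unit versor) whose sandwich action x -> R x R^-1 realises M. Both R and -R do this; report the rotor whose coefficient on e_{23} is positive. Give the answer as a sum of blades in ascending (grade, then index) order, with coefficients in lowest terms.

Method: write R = a + b12*e_{12} + b13*e_{13} + b23*e_{23} with a^2 + b12^2 + b13^2 + b23^2 = 1 (so R^-1 = ~R). Expanding the columns R e_j ~R gives tr M = 4a^2 - 1 and, from the antisymmetric part, M21 - M12 = -4a*b12, M13 - M31 = 4a*b13, M32 - M23 = -4a*b23.
Here tr M = -\frac{130153}{243049}, so a^2 = (1 + tr M)/4 = \frac{28224}{243049} and a = ±\frac{168}{493}. Taking a = \frac{168}{493}: M21 - M12 = -\frac{211680}{243049}, M13 - M31 = -\frac{107520}{243049}, M32 - M23 = \frac{201600}{243049}, giving b12 = \frac{315}{493}, b13 = -\frac{160}{493}, b23 = -\frac{300}{493}, i.e. R = \frac{168}{493} + \frac{315}{493} e_{12} - \frac{160}{493} e_{13} - \frac{300}{493} e_{23}.
Its e_{23} coefficient is negative, so report the other preimage -R.
Answer: -\frac{168}{493} - \frac{315}{493} e_{12} + \frac{160}{493} e_{13} + \frac{300}{493} e_{23}. Note: both R and -R realise this M (trace -\frac{130153}{243049}); the covering map identifies them, and the e_{23}-coefficient sign is the tie-breaker.


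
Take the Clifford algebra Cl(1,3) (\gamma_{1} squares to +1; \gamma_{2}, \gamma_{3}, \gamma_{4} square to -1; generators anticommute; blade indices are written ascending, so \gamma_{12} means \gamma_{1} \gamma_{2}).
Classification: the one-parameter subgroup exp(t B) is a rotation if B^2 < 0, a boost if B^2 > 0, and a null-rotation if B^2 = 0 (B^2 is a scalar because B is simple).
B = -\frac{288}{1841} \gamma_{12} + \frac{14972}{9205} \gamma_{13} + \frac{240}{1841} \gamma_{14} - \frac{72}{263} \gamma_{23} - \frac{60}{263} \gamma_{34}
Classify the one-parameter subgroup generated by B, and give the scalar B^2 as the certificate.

B^2 term by term: the squares give (-\frac{288}{1841})^2*(\gamma_{12})^2 + (\frac{14972}{9205})^2*(\gamma_{13})^2 + (\frac{240}{1841})^2*(\gamma_{14})^2 + (-\frac{72}{263})^2*(\gamma_{23})^2 + (-\frac{60}{263})^2*(\gamma_{34})^2 = \frac{82944}{3389281}*(+1) + \frac{224160784}{84732025}*(+1) + \frac{57600}{3389281}*(+1) + \frac{5184}{69169}*(-1) + \frac{3600}{69169}*(-1) = \frac{64}{25} (each basis 2-blade squares to minus the product of its generators' squares); cross terms between blades sharing an index anticommute and cancel; the commuting (index-disjoint) pairs give grade-4 terms 2*c*c'*(blade product), which cancel blade by blade — \gamma_{1234}: \frac{34560}{484183} - \frac{34560}{484183} = 0 — confirming B is simple. So B^2 = \frac{64}{25}.
Answer: boost, certificate B^2 = \frac{64}{25}. Note: conjugating B changes its blade decomposition but never the scalar B^2 = \frac{64}{25}, whose sign settles the classification.


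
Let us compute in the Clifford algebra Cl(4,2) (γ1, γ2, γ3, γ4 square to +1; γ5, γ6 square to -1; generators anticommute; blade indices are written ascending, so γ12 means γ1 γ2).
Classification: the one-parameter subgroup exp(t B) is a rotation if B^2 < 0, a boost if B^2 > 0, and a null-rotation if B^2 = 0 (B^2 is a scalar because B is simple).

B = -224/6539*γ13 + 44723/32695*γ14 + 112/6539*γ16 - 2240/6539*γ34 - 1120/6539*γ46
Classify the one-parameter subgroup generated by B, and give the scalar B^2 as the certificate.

B^2 term by term: the squares give (-224/6539)^2*(γ13)^2 + (44723/32695)^2*(γ14)^2 + (112/6539)^2*(γ16)^2 + (-2240/6539)^2*(γ34)^2 + (-1120/6539)^2*(γ46)^2 = 50176/42758521*(-1) + 2000146729/1068963025*(-1) + 12544/42758521*(+1) + 5017600/42758521*(-1) + 1254400/42758521*(+1) = -49/25 (each basis 2-blade squares to minus the product of its generators' squares); cross terms between blades sharing an index anticommute and cancel; the commuting (index-disjoint) pairs give grade-4 terms 2*c*c'*(blade product), which cancel blade by blade — γ1346: 501760/42758521 - 501760/42758521 = 0 — confirming B is simple. So B^2 = -49/25.
Answer: rotation, certificate B^2 = -49/25. Check the certificate: B^2 = -49/25, and that sign is decisive whatever form B takes.


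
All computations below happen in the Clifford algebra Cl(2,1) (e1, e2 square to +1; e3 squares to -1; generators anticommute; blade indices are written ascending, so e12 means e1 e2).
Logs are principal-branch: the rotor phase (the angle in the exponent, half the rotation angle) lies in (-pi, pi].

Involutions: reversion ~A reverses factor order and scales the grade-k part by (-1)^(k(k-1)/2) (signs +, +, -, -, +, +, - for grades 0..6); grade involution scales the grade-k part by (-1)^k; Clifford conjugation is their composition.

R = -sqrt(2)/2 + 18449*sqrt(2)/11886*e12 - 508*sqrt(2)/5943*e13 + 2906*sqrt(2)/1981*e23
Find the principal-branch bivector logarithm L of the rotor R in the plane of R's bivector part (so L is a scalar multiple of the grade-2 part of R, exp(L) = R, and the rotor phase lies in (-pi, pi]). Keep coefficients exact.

The scalar part of R is -sqrt(2)/2, which pins the rotor phase on the principal branch; dividing the bivector part by the sine of that phase recovers the unit plane, and L is the phase times that plane.
Concretely: cos(phase) = -sqrt(2)/2 gives phase = ±3*pi/4, and since phase/sin(phase) is even the sign is immaterial: L = (phase/sin(phase)) * <R>_2 = (3*sqrt(2)*pi/4) * <R>_2.
Answer: 18449*pi/7924*e12 - 254*pi/1981*e13 + 4359*pi/1981*e23


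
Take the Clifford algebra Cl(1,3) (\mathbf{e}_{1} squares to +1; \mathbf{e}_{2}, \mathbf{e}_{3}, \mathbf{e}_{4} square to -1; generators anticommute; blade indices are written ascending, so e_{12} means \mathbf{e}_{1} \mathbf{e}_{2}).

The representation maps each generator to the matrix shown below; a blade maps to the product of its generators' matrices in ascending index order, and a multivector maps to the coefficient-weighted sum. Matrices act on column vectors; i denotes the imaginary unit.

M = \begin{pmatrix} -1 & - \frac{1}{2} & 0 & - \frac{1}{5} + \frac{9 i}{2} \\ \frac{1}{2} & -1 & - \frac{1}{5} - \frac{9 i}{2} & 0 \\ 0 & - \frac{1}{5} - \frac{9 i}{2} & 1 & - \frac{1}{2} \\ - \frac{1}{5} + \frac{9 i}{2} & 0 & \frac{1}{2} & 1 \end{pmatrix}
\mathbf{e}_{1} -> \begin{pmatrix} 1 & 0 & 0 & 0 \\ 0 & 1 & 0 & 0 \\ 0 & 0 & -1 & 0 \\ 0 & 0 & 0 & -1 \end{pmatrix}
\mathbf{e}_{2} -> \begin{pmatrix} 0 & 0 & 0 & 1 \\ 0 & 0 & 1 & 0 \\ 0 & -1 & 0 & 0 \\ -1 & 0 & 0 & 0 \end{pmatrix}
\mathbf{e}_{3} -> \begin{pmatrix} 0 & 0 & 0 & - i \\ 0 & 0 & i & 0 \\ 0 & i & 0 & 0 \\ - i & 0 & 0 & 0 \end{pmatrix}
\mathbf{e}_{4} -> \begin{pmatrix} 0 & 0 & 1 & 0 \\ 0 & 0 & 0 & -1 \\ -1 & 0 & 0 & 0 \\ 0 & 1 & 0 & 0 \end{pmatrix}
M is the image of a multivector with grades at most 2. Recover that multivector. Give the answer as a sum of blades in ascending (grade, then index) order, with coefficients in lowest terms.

Method: the blade images are trace-orthogonal — tr(rho(e_A) rho(e_B)^-1) = 4 if A = B and 0 otherwise — and rho(e_A)^-1 = (e_A)^2 * rho(e_A) with (e_A)^2 = +1 or -1, so the coefficient of e_A in the preimage is (e_A)^2 * tr(M rho(e_A))/4.
Nonzero projections over blades of grade <= 2: e_{1}: (e_{1})^2 = +1, tr(M rho(e_{1})) = -4, coefficient -1; e_{3}: (e_{3})^2 = -1, tr(M rho(e_{3})) = 18, coefficient -\frac{9}{2}; e_{12}: (e_{12})^2 = +1, tr(M rho(e_{12})) = - \frac{4}{5}, coefficient -\frac{1}{5}; e_{24}: (e_{24})^2 = -1, tr(M rho(e_{24})) = 2, coefficient -\frac{1}{2}. Every other blade of grade <= 2 projects to 0.
Answer: -e_{1} - \frac{9}{2} e_{3} - \frac{1}{5} e_{12} - \frac{1}{2} e_{24}


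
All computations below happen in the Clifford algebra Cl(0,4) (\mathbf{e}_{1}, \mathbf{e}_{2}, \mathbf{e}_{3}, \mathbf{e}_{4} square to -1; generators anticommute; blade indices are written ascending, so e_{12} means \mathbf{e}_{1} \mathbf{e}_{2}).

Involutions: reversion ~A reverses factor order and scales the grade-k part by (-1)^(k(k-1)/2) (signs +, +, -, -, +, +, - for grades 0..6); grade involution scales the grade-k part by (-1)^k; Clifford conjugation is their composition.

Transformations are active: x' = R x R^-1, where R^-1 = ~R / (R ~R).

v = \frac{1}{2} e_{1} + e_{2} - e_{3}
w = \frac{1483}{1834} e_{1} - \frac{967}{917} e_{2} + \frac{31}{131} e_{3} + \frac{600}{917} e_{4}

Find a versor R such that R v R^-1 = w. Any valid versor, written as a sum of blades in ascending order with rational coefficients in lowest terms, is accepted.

Equal squares first: v^2 = w^2 = -\frac{9}{4}. Then v + w = \frac{1200}{917} e_{1} - \frac{50}{917} e_{2} - \frac{100}{131} e_{3} + \frac{600}{917} e_{4} is a versor taking v to w, provided it is invertible.
Answer: \frac{1200}{917} e_{1} - \frac{50}{917} e_{2} - \frac{100}{131} e_{3} + \frac{600}{917} e_{4}


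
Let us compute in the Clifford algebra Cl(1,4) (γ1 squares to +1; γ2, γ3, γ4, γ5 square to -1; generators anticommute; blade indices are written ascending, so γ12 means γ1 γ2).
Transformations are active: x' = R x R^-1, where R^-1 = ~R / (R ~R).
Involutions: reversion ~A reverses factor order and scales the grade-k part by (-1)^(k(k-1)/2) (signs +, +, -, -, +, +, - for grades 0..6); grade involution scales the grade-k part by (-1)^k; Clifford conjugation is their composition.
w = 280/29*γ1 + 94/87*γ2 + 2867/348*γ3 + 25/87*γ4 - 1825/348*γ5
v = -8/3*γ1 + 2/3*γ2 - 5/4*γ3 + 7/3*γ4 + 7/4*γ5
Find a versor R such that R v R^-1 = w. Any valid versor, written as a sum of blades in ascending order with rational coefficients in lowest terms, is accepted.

Reasoning: v^2 = w^2 = -245/72 since conjugation preserves the quadratic form; R = v + w = 608/87*γ1 + 152/87*γ2 + 608/87*γ3 + 76/29*γ4 - 304/87*γ5 is then valid when invertible, keeping its own part and reversing (v - w)/2.
Answer: 608/87*γ1 + 152/87*γ2 + 608/87*γ3 + 76/29*γ4 - 304/87*γ5


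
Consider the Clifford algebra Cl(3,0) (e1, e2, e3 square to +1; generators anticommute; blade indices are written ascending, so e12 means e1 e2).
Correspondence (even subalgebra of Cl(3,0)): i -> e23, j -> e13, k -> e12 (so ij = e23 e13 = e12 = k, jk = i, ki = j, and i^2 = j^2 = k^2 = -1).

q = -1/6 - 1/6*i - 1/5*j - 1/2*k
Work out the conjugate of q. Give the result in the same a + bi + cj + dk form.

In blades: q = -1/6 - 1/2*e12 - 1/5*e13 - 1/6*e23.
Quaternion conjugation is reversion on the even subalgebra: the scalar is fixed and every grade-2 blade flips sign, giving -1/6 + 1/2*e12 + 1/5*e13 + 1/6*e23; translating back:
Answer: -1/6 + 1/6*i + 1/5*j + 1/2*k


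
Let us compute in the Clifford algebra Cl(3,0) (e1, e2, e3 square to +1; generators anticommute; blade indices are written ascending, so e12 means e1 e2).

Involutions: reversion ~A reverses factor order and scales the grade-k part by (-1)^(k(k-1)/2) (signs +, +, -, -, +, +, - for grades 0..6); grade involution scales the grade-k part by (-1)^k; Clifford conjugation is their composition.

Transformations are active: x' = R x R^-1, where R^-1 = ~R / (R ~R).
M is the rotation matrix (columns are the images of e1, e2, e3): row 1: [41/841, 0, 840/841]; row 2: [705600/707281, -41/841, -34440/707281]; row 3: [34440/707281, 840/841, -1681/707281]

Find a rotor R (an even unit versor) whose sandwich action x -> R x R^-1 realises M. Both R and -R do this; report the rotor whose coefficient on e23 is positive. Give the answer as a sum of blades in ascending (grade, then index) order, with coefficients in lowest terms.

Method: write R = a + b12*e12 + b13*e13 + b23*e23 with a^2 + b12^2 + b13^2 + b23^2 = 1 (so R^-1 = ~R). Expanding the columns R e_j ~R gives tr M = 4a^2 - 1 and, from the antisymmetric part, M21 - M12 = -4a*b12, M13 - M31 = 4a*b13, M32 - M23 = -4a*b23.
Here tr M = -1681/707281, so a^2 = (1 + tr M)/4 = 176400/707281 and a = ±420/841. Taking a = 420/841: M21 - M12 = 705600/707281, M13 - M31 = 672000/707281, M32 - M23 = 740880/707281, giving b12 = -420/841, b13 = 400/841, b23 = -441/841, i.e. R = 420/841 - 420/841*e12 + 400/841*e13 - 441/841*e23.
Its e23 coefficient is negative, so report the other preimage -R.
Answer: -420/841 + 420/841*e12 - 400/841*e13 + 441/841*e23. Key observation: the double cover Spin(3) -> SO(3) sends R and -R to the same matrix (trace -1681/707281 here), so the stated sign of the e23 coefficient is what selects one sheet.


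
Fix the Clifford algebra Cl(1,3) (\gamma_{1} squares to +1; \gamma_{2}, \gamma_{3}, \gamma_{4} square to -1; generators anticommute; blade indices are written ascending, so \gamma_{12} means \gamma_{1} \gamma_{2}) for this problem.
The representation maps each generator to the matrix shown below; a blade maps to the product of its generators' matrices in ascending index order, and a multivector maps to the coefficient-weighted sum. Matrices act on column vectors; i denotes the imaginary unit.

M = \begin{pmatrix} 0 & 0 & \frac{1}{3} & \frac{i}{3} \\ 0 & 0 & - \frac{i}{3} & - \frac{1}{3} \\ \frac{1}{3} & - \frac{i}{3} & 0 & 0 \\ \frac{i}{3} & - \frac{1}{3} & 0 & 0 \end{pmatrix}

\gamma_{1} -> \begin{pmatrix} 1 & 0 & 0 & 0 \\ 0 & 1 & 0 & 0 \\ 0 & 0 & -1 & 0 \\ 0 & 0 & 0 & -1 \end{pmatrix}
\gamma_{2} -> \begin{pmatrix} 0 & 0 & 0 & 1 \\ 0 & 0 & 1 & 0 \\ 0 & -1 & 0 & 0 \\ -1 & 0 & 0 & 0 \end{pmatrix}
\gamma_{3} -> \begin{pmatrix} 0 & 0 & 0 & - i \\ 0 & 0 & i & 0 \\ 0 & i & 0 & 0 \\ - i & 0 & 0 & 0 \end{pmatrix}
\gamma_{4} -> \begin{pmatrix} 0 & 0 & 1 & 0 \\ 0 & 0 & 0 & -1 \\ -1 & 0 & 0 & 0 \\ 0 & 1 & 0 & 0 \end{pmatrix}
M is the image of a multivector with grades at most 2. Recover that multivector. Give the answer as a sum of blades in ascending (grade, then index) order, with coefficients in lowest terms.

Method: the blade images are trace-orthogonal — tr(rho(e_A) rho(e_B)^-1) = 4 if A = B and 0 otherwise — and rho(e_A)^-1 = (e_A)^2 * rho(e_A) with (e_A)^2 = +1 or -1, so the coefficient of e_A in the preimage is (e_A)^2 * tr(M rho(e_A))/4.
Nonzero projections over blades of grade <= 2: \gamma_{3}: (\gamma_{3})^2 = -1, tr(M rho(\gamma_{3})) = \frac{4}{3}, coefficient -\frac{1}{3}; \gamma_{14}: (\gamma_{14})^2 = +1, tr(M rho(\gamma_{14})) = \frac{4}{3}, coefficient \frac{1}{3}. Every other blade of grade <= 2 projects to 0.
Answer: -\frac{1}{3} \gamma_{3} + \frac{1}{3} \gamma_{14}


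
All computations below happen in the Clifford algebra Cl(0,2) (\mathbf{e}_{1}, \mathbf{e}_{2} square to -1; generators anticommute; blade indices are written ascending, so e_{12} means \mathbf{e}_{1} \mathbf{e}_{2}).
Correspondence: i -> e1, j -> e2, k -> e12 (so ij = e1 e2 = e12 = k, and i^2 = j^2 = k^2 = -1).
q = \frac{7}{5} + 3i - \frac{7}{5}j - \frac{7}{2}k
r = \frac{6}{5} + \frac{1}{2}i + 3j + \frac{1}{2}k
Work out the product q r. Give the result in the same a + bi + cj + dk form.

In blades: q = \frac{7}{5} + 3 e_{1} - \frac{7}{5} e_{2} - \frac{7}{2} e_{12}, r = \frac{6}{5} + \frac{1}{2} e_{1} + 3 e_{2} + \frac{1}{2} e_{12}.
Distribute q over r term by term (generator squares from the signature, products reordered to ascending indices): (\frac{7}{5})*r = \frac{42}{25} + \frac{7}{10} e_{1} + \frac{21}{5} e_{2} + \frac{7}{10} e_{12}; (3 e_{1})*r = -\frac{3}{2} + \frac{18}{5} e_{1} - \frac{3}{2} e_{2} + 9 e_{12}; (-\frac{7}{5} e_{2})*r = \frac{21}{5} - \frac{7}{10} e_{1} - \frac{42}{25} e_{2} + \frac{7}{10} e_{12}; (-\frac{7}{2} e_{12})*r = \frac{7}{4} + \frac{21}{2} e_{1} - \frac{7}{4} e_{2} - \frac{21}{5} e_{12}.
Sum: \frac{613}{100} + \frac{141}{10} e_{1} - \frac{73}{100} e_{2} + \frac{31}{5} e_{12}; translating back through the correspondence:
Answer: \frac{613}{100} + \frac{141}{10}i - \frac{73}{100}j + \frac{31}{5}k


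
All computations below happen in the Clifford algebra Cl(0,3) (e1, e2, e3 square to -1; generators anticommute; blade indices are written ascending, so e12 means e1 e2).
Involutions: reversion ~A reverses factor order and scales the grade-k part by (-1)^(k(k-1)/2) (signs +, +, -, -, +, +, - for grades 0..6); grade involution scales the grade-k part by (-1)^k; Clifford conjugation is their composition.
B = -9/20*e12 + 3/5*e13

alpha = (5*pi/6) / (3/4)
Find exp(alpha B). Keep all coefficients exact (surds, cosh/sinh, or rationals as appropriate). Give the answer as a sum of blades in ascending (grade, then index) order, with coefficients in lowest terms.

B^2 term by term: the squares give (-9/20)^2*(e12)^2 + (3/5)^2*(e13)^2 = 81/400*(-1) + 9/25*(-1) = -9/16 (each basis 2-blade squares to minus the product of its generators' squares); cross terms between blades sharing an index anticommute and cancel. So B^2 = -9/16.
B^2 = -9/16 — the series telescopes trigonometrically here: l = 3/4, alpha*l = 5*pi/6, so exp(alpha B) = cos(5*pi/6) + (sin(5*pi/6)/(3/4))*B = -sqrt(3)/2 + (2/3)*B.
Answer: -sqrt(3)/2 - 3/10*e12 + 2/5*e13


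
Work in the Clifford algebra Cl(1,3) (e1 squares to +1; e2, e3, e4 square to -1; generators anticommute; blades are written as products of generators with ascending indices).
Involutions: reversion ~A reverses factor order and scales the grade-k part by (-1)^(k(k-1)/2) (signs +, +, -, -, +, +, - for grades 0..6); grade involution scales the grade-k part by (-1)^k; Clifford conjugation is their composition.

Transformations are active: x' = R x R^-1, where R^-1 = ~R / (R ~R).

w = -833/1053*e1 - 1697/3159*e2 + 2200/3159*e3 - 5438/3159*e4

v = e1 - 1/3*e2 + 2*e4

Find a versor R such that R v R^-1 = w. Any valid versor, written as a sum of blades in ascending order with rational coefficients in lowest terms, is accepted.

Take R = v + w = 220/1053*e1 - 2750/3159*e2 + 2200/3159*e3 + 880/3159*e4. Because q(v) = q(w) = -28/9, conjugation by R sends v exactly to w.
Answer: 220/1053*e1 - 2750/3159*e2 + 2200/3159*e3 + 880/3159*e4


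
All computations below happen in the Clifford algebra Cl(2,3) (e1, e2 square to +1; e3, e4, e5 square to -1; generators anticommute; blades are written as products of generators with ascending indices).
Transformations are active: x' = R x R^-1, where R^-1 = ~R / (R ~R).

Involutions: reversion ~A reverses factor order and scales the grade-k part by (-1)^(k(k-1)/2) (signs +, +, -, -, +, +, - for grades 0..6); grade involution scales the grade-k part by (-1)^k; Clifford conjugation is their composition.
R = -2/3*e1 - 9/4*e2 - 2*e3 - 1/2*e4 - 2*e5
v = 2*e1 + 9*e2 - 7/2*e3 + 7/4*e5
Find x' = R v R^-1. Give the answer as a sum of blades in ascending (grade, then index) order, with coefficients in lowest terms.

~R = -2/3*e1 - 9/4*e2 - 2*e3 - 1/2*e4 - 2*e5, and R ~R = -395/144, so R^-1 = ~R / (-395/144).
R v = -301/12 - 3/2*e1 e2 + 19/3*e1 e3 + e1 e4 + 17/6*e1 e5 + 207/8*e2 e3 + 9/2*e2 e4 + 225/16*e2 e5 - 7/4*e3 e4 - 21/2*e3 e5 - 7/8*e4 e5
Answer: -5606/395*e1 - 19809/395*e2 - 26131/790*e3 - 3612/395*e4 - 60557/1580*e5


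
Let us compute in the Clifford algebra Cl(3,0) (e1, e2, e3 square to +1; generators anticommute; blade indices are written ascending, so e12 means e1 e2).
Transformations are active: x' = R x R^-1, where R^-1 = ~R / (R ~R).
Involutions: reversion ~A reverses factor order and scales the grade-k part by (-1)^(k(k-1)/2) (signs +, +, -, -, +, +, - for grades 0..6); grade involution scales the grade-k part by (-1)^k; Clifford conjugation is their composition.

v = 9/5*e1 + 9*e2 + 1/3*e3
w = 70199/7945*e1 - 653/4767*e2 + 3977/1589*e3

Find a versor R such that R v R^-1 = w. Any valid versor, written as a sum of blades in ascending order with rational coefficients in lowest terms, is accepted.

Why this works: both vectors square to 18979/225, so q(v) = q(w) and R = v + w = 16900/1589*e1 + 42250/4767*e2 + 13520/4767*e3 carries v to w — its own direction survives, the complement (v - w)/2 flips.
Answer: 16900/1589*e1 + 42250/4767*e2 + 13520/4767*e3


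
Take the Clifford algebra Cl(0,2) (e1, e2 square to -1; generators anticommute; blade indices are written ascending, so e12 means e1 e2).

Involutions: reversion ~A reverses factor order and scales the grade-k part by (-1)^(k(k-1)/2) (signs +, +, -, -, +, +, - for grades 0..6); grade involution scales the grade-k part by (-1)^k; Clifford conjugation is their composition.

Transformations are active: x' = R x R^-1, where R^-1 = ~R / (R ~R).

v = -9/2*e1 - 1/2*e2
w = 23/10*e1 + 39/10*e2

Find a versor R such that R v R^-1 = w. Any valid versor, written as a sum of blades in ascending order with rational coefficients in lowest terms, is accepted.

Construction: equal norms (both -41/2) license R = v + w = -11/5*e1 + 17/5*e2 — nothing changes along that direction, while (v - w)/2 changes sign, so v maps onto w.
Answer: -11/5*e1 + 17/5*e2


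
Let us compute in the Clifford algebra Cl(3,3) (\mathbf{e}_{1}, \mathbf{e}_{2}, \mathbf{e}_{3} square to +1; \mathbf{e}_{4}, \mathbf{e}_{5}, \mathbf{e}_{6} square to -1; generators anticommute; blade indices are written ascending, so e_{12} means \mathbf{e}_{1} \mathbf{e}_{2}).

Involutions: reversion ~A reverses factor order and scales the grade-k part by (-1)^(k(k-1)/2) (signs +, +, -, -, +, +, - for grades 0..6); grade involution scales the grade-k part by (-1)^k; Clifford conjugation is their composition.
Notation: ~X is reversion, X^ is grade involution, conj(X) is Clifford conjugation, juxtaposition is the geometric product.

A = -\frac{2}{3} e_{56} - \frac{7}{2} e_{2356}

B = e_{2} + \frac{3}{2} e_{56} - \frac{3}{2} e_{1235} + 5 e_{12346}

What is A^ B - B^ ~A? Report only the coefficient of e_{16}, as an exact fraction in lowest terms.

first term: 1 - \frac{21}{4} e_{16} + \frac{21}{4} e_{23} - \frac{35}{2} e_{145} - \frac{2}{3} e_{256} + \frac{7}{2} e_{356} + e_{1236} + \frac{10}{3} e_{12345}
second term: -1 + \frac{21}{4} e_{16} + \frac{21}{4} e_{23} - \frac{35}{2} e_{145} - \frac{2}{3} e_{256} + \frac{7}{2} e_{356} + e_{1236} - \frac{10}{3} e_{12345}
Answer: -\frac{21}{2}


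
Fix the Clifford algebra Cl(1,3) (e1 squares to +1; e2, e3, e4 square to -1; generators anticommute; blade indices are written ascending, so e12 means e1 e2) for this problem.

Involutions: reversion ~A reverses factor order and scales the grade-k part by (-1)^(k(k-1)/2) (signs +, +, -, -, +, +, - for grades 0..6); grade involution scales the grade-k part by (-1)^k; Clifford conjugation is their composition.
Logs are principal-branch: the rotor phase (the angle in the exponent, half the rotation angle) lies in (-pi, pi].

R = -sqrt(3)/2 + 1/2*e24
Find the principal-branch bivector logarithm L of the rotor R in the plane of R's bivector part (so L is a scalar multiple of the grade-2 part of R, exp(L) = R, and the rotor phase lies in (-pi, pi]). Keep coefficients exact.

The scalar part of R is -sqrt(3)/2, which pins the rotor phase on the principal branch; dividing the bivector part by the sine of that phase recovers the unit plane, and L is the phase times that plane.
Concretely: cos(phase) = -sqrt(3)/2 gives phase = ±5*pi/6, and since phase/sin(phase) is even the sign is immaterial: L = (phase/sin(phase)) * <R>_2 = (5*pi/3) * <R>_2.
Answer: 5*pi/6*e24


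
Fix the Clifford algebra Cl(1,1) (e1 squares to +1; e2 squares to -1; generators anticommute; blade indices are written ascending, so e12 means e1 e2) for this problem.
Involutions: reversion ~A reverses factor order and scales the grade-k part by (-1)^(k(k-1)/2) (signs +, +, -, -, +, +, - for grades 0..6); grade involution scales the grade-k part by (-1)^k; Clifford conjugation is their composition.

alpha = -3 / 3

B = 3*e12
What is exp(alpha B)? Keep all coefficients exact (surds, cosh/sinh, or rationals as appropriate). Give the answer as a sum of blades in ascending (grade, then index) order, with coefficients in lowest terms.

B^2 = (3)^2*(e12)^2 = 9*(+1) = 9 (a basis 2-blade squares to minus the product of its generators' squares).
B^2 = 9 — the series telescopes hyperbolically here: l = 3, alpha*l = -3, so exp(alpha B) = cosh(-3) + (sinh(-3)/3)*B = cosh(3) + (-sinh(3)/3)*B.
Answer: cosh(3) - sinh(3)*e12


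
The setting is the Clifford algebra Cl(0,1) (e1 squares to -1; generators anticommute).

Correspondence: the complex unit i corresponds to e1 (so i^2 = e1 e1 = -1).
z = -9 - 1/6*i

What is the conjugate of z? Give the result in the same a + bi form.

In blades: z = -9 - 1/6*e1.
Conjugation here is Clifford conjugation: the scalar is fixed and the grade-1 and grade-2 blades all flip sign, giving -9 + 1/6*e1; translating back:
Answer: -9 + 1/6*i


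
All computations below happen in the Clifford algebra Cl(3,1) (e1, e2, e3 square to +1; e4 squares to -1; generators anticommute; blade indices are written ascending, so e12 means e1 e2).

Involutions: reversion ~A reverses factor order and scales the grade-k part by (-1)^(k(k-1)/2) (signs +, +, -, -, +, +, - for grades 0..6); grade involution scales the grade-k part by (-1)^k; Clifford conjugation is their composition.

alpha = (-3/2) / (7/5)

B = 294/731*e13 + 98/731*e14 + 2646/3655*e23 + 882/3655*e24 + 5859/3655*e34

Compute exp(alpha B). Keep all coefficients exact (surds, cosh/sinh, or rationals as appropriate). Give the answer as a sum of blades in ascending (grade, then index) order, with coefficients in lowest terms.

B^2 term by term: the squares give (294/731)^2*(e13)^2 + (98/731)^2*(e14)^2 + (2646/3655)^2*(e23)^2 + (882/3655)^2*(e24)^2 + (5859/3655)^2*(e34)^2 = 86436/534361*(-1) + 9604/534361*(+1) + 7001316/13359025*(-1) + 777924/13359025*(+1) + 34327881/13359025*(+1) = 49/25 (each basis 2-blade squares to minus the product of its generators' squares); cross terms between blades sharing an index anticommute and cancel; the commuting (index-disjoint) pairs give grade-4 terms 2*c*c'*(blade product), which cancel blade by blade — e1234: -518616/2671805 + 518616/2671805 = 0 — confirming B is simple. So B^2 = 49/25.
B^2 = 49/25 — the positive square puts this in the hyperbolic regime; l = 7/5, alpha*l = -3/2, so exp(alpha B) = cosh(-3/2) + (sinh(-3/2)/(7/5))*B = cosh(3/2) + (-5*sinh(3/2)/7)*B.
Answer: cosh(3/2) - 210*sinh(3/2)/731*e13 - 70*sinh(3/2)/731*e14 - 378*sinh(3/2)/731*e23 - 126*sinh(3/2)/731*e24 - 837*sinh(3/2)/731*e34


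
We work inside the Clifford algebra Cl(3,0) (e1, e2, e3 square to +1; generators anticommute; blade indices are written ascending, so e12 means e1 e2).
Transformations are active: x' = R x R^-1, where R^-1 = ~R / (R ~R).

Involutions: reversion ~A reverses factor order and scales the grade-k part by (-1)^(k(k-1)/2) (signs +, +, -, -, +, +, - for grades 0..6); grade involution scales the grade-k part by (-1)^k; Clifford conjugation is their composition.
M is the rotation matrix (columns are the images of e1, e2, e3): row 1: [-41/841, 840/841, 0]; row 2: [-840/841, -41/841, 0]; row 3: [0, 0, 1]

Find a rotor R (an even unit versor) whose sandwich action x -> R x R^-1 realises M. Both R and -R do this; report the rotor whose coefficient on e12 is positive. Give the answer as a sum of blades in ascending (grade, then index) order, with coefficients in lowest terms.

Method: write R = a + b12*e12 + b13*e13 + b23*e23 with a^2 + b12^2 + b13^2 + b23^2 = 1 (so R^-1 = ~R). Expanding the columns R e_j ~R gives tr M = 4a^2 - 1 and, from the antisymmetric part, M21 - M12 = -4a*b12, M13 - M31 = 4a*b13, M32 - M23 = -4a*b23.
Here tr M = 759/841, so a^2 = (1 + tr M)/4 = 400/841 and a = ±20/29. Taking a = 20/29: M21 - M12 = -1680/841, M13 - M31 = 0, M32 - M23 = 0, giving b12 = 21/29, b13 = 0, b23 = 0, i.e. R = 20/29 + 21/29*e12.
Its e12 coefficient is already positive.
Answer: 20/29 + 21/29*e12. Uniqueness: Spin(3) -> SO(3) maps R and -R to the same rotation of trace 759/841; fixing the sign of the e12 coefficient removes the ambiguity.


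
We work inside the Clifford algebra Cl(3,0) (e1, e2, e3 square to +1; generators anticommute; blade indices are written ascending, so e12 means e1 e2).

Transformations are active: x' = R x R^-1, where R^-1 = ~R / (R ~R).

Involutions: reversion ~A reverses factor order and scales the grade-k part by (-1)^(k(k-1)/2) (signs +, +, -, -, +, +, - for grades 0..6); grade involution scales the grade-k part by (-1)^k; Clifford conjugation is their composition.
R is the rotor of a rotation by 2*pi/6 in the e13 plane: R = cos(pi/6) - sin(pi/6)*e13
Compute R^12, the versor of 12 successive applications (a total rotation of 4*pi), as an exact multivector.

The rotor phase is half the rotation angle and phases add under composition, so 12 steps in the e13 plane accumulate phase 12*(pi/6) = 2*pi: R^12 = cos(2*pi) - sin(2*pi)*e13.
cos(2*pi) = 1 and sin(2*pi) = 0, so R^12 = 1. The total rotation 4*pi is 2 full turns, so every vector returns to itself, yet the rotor is +1, back on the identity sheet (an even number of 2*pi turns).
Answer: 1


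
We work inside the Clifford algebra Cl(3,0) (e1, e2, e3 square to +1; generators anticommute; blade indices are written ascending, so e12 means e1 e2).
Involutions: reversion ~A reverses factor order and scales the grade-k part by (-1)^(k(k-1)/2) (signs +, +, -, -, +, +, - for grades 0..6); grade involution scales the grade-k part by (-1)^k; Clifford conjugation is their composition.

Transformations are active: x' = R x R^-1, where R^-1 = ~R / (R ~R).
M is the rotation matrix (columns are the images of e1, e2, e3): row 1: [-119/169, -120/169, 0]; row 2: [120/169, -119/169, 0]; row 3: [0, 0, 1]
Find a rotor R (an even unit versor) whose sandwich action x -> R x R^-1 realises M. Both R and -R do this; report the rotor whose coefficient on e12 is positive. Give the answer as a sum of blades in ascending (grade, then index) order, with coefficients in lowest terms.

Method: write R = a + b12*e12 + b13*e13 + b23*e23 with a^2 + b12^2 + b13^2 + b23^2 = 1 (so R^-1 = ~R). Expanding the columns R e_j ~R gives tr M = 4a^2 - 1 and, from the antisymmetric part, M21 - M12 = -4a*b12, M13 - M31 = 4a*b13, M32 - M23 = -4a*b23.
Here tr M = -69/169, so a^2 = (1 + tr M)/4 = 25/169 and a = ±5/13. Taking a = 5/13: M21 - M12 = 240/169, M13 - M31 = 0, M32 - M23 = 0, giving b12 = -12/13, b13 = 0, b23 = 0, i.e. R = 5/13 - 12/13*e12.
Its e12 coefficient is negative, so report the other preimage -R.
Answer: -5/13 + 12/13*e12. Sheet selection: the two-to-one cover makes ±R indistinguishable at the matrix level (trace -69/169), so uniqueness comes from the required sign on e12.


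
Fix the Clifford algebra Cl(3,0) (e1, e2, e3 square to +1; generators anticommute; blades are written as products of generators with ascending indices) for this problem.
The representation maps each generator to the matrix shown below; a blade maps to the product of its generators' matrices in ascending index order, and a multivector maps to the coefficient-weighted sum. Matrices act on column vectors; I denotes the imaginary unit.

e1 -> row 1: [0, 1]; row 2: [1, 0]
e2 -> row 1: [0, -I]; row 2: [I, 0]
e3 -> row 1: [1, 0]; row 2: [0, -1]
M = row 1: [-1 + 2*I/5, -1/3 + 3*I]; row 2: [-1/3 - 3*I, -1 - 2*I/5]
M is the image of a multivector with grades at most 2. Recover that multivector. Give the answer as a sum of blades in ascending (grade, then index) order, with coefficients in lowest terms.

Method: 1, rho(e1), rho(e2), rho(e3) form a trace-orthogonal basis of the 2x2 complex matrices (tr(X Y) = 2 if X = Y, else 0), so M = m0*1 + m1*rho(e1) + m2*rho(e2) + m3*rho(e3) with m0 = tr(M)/2 = -1, m1 = tr(M rho(e1))/2 = -1/3, m2 = tr(M rho(e2))/2 = -3, m3 = tr(M rho(e3))/2 = 2*I/5.
Multiplying table entries, the bivector images are rho(e1 e2) = I*rho(e3), rho(e1 e3) = -I*rho(e2), rho(e2 e3) = I*rho(e1); with real blade coefficients the real parts of m0..m3 are the coefficients of 1, e1, e2, e3 and the imaginary parts give the bivectors (e2 e3: Im m1, e1 e3: -Im m2, e1 e2: Im m3).
Answer: -1 - 1/3*e1 - 3*e2 + 2/5*e1 e2


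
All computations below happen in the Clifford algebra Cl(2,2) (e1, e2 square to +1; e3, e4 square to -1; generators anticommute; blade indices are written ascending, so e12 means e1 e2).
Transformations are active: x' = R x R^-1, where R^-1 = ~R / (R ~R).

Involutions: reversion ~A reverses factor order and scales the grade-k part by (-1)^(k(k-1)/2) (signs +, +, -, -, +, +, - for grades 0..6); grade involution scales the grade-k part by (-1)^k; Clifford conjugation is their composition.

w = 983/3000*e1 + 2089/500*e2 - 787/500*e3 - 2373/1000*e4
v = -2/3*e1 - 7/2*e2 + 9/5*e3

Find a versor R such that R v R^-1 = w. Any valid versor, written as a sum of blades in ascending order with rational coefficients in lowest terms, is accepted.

Key observation: q(v) = q(w) = 8509/900 (sandwiches preserve the norm), so R = v + w = -339/1000*e1 + 339/500*e2 + 113/500*e3 - 2373/1000*e4 works whenever it is invertible — the component of v along it is kept and (v - w)/2 reverses, sending v to w.
Answer: -339/1000*e1 + 339/500*e2 + 113/500*e3 - 2373/1000*e4


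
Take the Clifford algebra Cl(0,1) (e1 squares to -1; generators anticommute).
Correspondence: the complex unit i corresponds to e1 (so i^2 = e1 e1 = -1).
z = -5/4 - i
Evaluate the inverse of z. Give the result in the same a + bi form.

In blades: z = -5/4 - e1.
With qbar = -5/4 + e1 (scalar fixed, mapped units negated), z qbar = 41/16 (the sum of squared coefficients), so z^-1 = qbar / (41/16) = -20/41 + 16/41*e1; translating back:
Answer: -20/41 + 16/41*i


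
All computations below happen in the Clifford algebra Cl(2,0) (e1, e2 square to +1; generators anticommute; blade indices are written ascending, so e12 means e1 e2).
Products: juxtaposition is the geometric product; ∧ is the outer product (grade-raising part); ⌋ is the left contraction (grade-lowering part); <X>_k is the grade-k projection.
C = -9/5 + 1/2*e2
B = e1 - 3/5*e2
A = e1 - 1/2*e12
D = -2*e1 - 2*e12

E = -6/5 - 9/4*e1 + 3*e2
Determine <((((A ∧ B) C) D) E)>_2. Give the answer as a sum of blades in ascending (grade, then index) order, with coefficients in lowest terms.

step 1: -3/5*e12
step 2: -3/10*e1 + 27/25*e12
step 3: 69/25 + 69/25*e2
step 4: 621/125 - 621/100*e1 + 621/125*e2 + 621/100*e12
step 5: 621/100*e12
Answer: 621/100*e12
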